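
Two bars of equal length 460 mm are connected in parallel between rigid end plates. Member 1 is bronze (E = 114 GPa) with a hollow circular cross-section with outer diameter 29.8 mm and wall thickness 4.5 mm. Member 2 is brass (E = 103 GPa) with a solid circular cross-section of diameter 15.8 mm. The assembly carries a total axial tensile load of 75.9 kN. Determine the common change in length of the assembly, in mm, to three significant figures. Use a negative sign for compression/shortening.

A_1 = 357.7 mm².
A_2 = 196.1 mm².
Equal strain + equilibrium ⇒ each member carries load in proportion to AE: A₁E₁ = 40770000 N, A₂E₂ = 20190000 N, ΣAE = 60970000 N.
δ = PL/ΣAE = 75900·460/60970000 = 0.5726 mm.

0.573 mm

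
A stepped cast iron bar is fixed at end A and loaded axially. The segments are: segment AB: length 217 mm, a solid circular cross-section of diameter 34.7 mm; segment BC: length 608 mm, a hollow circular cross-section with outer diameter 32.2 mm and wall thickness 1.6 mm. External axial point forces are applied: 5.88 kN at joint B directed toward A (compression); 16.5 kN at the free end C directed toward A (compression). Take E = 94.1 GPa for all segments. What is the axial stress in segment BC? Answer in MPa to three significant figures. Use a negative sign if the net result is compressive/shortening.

-107 MPa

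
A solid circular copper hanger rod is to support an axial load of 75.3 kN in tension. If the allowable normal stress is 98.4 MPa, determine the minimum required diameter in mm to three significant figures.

Required area A ≥ P/σ_allow = 75300/98.4 = 765.2 mm².
For a solid circular section, d ≥ √(4A/π) = 31.21 mm.

31.2 mm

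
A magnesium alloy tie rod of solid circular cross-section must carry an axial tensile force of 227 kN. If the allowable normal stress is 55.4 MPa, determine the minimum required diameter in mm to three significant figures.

72.2 mm

Required area A ≥ P/σ_allow = 227000/55.4 = 4097 mm².
For a solid circular section, d ≥ √(4A/π) = 72.23 mm.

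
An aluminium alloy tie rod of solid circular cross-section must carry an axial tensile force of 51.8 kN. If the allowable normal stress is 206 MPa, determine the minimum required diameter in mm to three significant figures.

Required area A ≥ P/σ_allow = 51800/206 = 251.5 mm².
For a solid circular section, d ≥ √(4A/π) = 17.89 mm.

17.9 mm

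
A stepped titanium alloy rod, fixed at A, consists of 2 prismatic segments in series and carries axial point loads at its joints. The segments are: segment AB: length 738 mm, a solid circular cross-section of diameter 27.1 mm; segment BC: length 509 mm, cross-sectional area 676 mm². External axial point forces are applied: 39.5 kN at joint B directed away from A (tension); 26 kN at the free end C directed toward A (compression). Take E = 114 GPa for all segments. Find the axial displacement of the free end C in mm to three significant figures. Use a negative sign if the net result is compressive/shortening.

Internal axial forces (sectioning from the free end, tension +): N_BC = -26 kN, N_AB = 13.5 kN.
A_AB = 576.8 mm².
δ_AB = 13500·738/(576.8·114000) = 0.1515 mm
δ_BC = -26000·509/(676·114000) = -0.1717 mm
δ = Σδ_i = -0.02021 mm.

-0.0202 mm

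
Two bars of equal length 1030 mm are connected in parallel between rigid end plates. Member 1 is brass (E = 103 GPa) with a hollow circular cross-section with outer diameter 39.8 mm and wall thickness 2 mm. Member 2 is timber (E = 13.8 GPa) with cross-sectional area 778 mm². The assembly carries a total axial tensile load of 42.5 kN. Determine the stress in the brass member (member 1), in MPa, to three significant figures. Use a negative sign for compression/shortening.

A_1 = 237.5 mm².
Equal strain + equilibrium ⇒ each member carries load in proportion to AE: A₁E₁ = 24460000 N, A₂E₂ = 10740000 N, ΣAE = 35200000 N.
σ₁ = P·E₁/ΣAE = 42500·103000/35200000 = 124.4 MPa.

124 MPa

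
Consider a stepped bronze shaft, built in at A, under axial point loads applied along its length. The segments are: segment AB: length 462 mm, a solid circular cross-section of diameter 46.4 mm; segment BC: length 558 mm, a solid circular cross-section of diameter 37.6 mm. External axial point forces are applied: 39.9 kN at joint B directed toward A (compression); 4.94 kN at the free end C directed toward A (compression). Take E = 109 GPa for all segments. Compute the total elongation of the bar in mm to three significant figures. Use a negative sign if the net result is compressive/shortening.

-0.135 mm

Internal axial forces (sectioning from the free end, tension +): N_BC = -4.94 kN, N_AB = -44.84 kN.
A_AB = 1691 mm².
A_BC = 1110 mm².
δ_AB = -44840·462/(1691·109000) = -0.1124 mm
δ_BC = -4940·558/(1110·109000) = -0.02278 mm
δ = Σδ_i = -0.1352 mm.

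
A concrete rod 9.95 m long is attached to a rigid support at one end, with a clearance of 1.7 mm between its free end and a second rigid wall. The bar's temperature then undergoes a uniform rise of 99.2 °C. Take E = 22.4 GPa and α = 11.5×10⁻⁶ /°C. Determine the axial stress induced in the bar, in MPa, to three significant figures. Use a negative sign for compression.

-21.7 MPa

Free thermal expansion αLΔT = 11.5e-6 · 9950 · 99.2 = 11.35 mm.
The walls engage after the gap closes; constrained expansion = 11.35 − 1.7 = 9.651 mm.
The walls impose strain ε = −(9.651)/9950 = -9.6995e-04; σ = Eε = 22400 · -9.6995e-04 = -21.73 MPa.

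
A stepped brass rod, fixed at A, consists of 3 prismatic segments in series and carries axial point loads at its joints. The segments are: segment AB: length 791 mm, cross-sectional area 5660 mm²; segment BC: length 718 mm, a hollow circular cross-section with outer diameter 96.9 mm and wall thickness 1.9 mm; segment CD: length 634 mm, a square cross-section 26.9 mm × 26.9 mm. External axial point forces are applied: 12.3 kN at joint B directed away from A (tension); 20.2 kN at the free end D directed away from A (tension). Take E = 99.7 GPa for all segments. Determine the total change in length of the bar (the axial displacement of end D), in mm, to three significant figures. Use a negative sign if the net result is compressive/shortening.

0.480 mm

Internal axial forces (sectioning from the free end, tension +): N_CD = 20.2 kN, N_BC = 20.2 kN, N_AB = 32.5 kN.
A_BC = 567.1 mm².
A_CD = 723.6 mm².
δ_AB = 32500·791/(5660·99700) = 0.04556 mm
δ_BC = 20200·718/(567.1·99700) = 0.2565 mm
δ_CD = 20200·634/(723.6·99700) = 0.1775 mm
δ = Σδ_i = 0.4796 mm.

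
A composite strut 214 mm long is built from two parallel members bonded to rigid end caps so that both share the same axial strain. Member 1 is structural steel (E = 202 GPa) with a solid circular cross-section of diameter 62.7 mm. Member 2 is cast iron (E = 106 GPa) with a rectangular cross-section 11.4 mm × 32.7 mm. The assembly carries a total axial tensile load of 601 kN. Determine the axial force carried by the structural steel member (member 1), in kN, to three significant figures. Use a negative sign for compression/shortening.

A_1 = 3088 mm².
A_2 = 372.8 mm².
Equal strain + equilibrium ⇒ each member carries load in proportion to AE: A₁E₁ = 623700000 N, A₂E₂ = 39510000 N, ΣAE = 663200000 N.
F₁ = P·A₁E₁/ΣAE = 601000·623700000/663200000 = 565200 N.

565 kN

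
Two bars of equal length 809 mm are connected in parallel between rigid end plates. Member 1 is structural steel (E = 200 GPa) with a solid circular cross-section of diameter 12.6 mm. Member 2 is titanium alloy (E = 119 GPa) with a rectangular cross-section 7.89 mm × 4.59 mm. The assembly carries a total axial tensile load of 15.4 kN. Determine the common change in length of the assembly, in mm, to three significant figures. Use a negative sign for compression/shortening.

0.426 mm

A_1 = 124.7 mm².
A_2 = 36.22 mm².
Equal strain + equilibrium ⇒ each member carries load in proportion to AE: A₁E₁ = 24940000 N, A₂E₂ = 4310000 N, ΣAE = 29250000 N.
δ = PL/ΣAE = 15400·809/29250000 = 0.426 mm.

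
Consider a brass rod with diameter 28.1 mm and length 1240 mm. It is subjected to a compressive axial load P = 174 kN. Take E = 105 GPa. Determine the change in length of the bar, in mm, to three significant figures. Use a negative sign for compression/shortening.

A = 620.2 mm².
δ_mech = NL/(AE) = -174000·1240/(620.2·105000) = -3.313 mm.

-3.31 mm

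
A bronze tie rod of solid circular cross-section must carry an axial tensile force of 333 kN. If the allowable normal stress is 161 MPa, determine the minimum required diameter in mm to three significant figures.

51.3 mm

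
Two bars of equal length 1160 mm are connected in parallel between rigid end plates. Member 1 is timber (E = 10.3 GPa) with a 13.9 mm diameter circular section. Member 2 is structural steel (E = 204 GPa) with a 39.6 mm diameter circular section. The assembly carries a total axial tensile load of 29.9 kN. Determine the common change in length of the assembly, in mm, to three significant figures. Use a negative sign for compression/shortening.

A_1 = 151.7 mm².
A_2 = 1232 mm².
Equal strain + equilibrium ⇒ each member carries load in proportion to AE: A₁E₁ = 1563000 N, A₂E₂ = 251300000 N, ΣAE = 252800000 N.
δ = PL/ΣAE = 29900·1160/252800000 = 0.1372 mm.

0.137 mm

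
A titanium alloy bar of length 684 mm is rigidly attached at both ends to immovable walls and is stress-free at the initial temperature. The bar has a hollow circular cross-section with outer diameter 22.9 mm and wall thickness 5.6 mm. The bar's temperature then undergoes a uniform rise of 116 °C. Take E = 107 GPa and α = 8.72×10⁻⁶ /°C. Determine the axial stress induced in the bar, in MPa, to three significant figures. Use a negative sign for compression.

Free thermal expansion αLΔT = 8.72e-6 · 684 · 116 = 0.6919 mm.
The walls impose strain ε = −(0.6919)/684 = -1.0115e-03; σ = Eε = 107000 · -1.0115e-03 = -108.2 MPa.

-108 MPa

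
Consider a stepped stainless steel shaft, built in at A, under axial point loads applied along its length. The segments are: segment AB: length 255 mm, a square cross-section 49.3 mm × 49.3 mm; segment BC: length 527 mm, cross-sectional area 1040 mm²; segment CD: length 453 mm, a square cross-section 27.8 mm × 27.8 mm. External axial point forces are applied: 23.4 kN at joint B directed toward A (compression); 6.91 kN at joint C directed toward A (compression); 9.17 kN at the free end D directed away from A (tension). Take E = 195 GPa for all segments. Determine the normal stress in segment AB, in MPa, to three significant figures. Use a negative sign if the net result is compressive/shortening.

Internal axial forces (sectioning from the free end, tension +): N_CD = 9.17 kN, N_BC = 2.26 kN, N_AB = -21.14 kN.
A_AB = 2430 mm².
σ_AB = N_AB/A_AB = -21140/2430 = -8.698 MPa.

-8.70 MPa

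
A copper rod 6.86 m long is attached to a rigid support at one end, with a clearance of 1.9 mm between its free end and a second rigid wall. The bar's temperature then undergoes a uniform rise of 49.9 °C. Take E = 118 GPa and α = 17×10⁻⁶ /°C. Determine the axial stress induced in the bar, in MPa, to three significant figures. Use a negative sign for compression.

-67.4 MPa

Free thermal expansion αLΔT = 17e-6 · 6860 · 49.9 = 5.819 mm.
The walls engage after the gap closes; constrained expansion = 5.819 − 1.9 = 3.919 mm.
The walls impose strain ε = −(3.919)/6860 = -5.7133e-04; σ = Eε = 118000 · -5.7133e-04 = -67.42 MPa.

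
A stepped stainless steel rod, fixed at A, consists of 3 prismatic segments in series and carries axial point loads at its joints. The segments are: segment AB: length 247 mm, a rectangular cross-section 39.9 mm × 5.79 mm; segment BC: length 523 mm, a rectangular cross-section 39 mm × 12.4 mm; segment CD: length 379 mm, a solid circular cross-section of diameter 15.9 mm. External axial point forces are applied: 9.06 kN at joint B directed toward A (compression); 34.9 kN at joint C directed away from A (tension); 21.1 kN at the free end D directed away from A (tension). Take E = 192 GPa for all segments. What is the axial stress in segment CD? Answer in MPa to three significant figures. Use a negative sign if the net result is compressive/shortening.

106 MPa

Internal axial forces (sectioning from the free end, tension +): N_CD = 21.1 kN, N_BC = 56 kN, N_AB = 46.94 kN.
A_CD = 198.6 mm².
σ_CD = N_CD/A_CD = 21100/198.6 = 106.3 MPa.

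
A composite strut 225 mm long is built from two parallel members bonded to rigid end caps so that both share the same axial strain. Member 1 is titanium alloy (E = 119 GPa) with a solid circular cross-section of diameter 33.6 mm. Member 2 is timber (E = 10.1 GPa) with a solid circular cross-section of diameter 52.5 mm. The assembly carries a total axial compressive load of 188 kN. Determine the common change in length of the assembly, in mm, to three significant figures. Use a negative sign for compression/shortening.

A_1 = 886.7 mm².
A_2 = 2165 mm².
Equal strain + equilibrium ⇒ each member carries load in proportion to AE: A₁E₁ = 105500000 N, A₂E₂ = 21860000 N, ΣAE = 127400000 N.
δ = PL/ΣAE = -188000·225/127400000 = -0.3321 mm.

-0.332 mm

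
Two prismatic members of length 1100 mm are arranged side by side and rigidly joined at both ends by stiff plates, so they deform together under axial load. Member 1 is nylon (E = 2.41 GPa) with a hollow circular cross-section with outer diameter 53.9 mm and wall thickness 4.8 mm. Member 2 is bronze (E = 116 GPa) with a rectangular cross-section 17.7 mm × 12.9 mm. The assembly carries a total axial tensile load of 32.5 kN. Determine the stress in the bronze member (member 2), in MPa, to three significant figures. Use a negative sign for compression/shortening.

A_1 = 740.4 mm².
A_2 = 228.3 mm².
Equal strain + equilibrium ⇒ each member carries load in proportion to AE: A₁E₁ = 1784000 N, A₂E₂ = 26490000 N, ΣAE = 28270000 N.
σ₂ = P·E₂/ΣAE = 32500·116000/28270000 = 133.4 MPa.

133 MPa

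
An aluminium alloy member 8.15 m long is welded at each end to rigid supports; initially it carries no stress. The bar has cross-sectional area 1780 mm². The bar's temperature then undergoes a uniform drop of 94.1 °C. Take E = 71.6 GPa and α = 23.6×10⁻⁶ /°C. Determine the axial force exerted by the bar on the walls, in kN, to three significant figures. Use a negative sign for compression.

283 kN

Free thermal expansion αLΔT = 23.6e-6 · 8150 · -94.1 = -18.1 mm.
The walls impose strain ε = −(-18.1)/8150 = 2.2208e-03; σ = Eε = 71600 · 2.2208e-03 = 159 MPa.
Wall reaction R = σ·A = 159·1780 = 283000 N = 283 kN.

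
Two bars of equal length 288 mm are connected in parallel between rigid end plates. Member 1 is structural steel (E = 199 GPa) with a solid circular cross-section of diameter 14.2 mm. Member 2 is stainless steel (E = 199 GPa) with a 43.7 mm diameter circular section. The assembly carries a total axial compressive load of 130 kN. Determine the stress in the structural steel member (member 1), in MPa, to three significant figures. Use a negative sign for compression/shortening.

-78.4 MPa

A_1 = 158.4 mm².
A_2 = 1500 mm².
Equal strain + equilibrium ⇒ each member carries load in proportion to AE: A₁E₁ = 31520000 N, A₂E₂ = 298500000 N, ΣAE = 330000000 N.
σ₁ = P·E₁/ΣAE = -130000·199000/330000000 = -78.4 MPa.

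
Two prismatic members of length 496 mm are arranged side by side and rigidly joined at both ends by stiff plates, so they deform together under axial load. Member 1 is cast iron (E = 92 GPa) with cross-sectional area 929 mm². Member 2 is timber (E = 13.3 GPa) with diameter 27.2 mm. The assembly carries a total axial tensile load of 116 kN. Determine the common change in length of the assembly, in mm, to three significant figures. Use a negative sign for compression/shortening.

A_2 = 581.1 mm².
Equal strain + equilibrium ⇒ each member carries load in proportion to AE: A₁E₁ = 85470000 N, A₂E₂ = 7728000 N, ΣAE = 93200000 N.
δ = PL/ΣAE = 116000·496/93200000 = 0.6174 mm.

0.617 mm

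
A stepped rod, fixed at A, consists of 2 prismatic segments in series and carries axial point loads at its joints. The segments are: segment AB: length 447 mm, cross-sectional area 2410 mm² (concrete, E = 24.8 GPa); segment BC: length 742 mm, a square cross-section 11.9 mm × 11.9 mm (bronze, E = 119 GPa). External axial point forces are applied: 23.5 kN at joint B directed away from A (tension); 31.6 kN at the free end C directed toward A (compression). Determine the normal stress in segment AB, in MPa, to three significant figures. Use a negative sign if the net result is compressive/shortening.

Internal axial forces (sectioning from the free end, tension +): N_BC = -31.6 kN, N_AB = -8.1 kN.
σ_AB = N_AB/A_AB = -8100/2410 = -3.361 MPa.

-3.36 MPa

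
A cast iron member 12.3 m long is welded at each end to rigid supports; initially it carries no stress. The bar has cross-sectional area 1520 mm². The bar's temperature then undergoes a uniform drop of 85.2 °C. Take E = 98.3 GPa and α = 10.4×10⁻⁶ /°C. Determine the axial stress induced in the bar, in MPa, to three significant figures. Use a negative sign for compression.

Free thermal expansion αLΔT = 10.4e-6 · 12300 · -85.2 = -10.9 mm.
The walls impose strain ε = −(-10.9)/12300 = 8.8608e-04; σ = Eε = 98300 · 8.8608e-04 = 87.1 MPa.

87.1 MPa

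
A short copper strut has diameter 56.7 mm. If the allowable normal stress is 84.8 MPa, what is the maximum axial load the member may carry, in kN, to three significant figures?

214 kN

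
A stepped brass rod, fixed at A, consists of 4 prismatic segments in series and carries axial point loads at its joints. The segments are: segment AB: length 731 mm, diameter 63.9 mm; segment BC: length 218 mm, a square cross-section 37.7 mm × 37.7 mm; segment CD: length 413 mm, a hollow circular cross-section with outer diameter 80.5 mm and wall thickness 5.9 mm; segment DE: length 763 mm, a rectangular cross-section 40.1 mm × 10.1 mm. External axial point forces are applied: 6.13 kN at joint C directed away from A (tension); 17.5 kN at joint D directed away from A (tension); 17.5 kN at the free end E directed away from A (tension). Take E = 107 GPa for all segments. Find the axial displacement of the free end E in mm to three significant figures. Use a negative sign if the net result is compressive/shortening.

Internal axial forces (sectioning from the free end, tension +): N_DE = 17.5 kN, N_CD = 35 kN, N_BC = 41.13 kN, N_AB = 41.13 kN.
A_AB = 3207 mm².
A_BC = 1421 mm².
A_CD = 1383 mm².
A_DE = 405 mm².
δ_AB = 41130·731/(3207·107000) = 0.08762 mm
δ_BC = 41130·218/(1421·107000) = 0.05896 mm
δ_CD = 35000·413/(1383·107000) = 0.0977 mm
δ_DE = 17500·763/(405·107000) = 0.3081 mm
δ = Σδ_i = 0.5524 mm.

0.552 mm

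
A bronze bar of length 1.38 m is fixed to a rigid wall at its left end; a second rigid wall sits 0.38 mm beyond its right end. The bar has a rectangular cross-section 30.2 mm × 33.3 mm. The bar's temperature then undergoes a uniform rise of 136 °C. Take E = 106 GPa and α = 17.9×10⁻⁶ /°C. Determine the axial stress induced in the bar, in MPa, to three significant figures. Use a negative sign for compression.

-229 MPa

Free thermal expansion αLΔT = 17.9e-6 · 1380 · 136 = 3.359 mm.
The walls engage after the gap closes; constrained expansion = 3.359 − 0.38 = 2.979 mm.
The walls impose strain ε = −(2.979)/1380 = -2.1590e-03; σ = Eε = 106000 · -2.1590e-03 = -228.9 MPa.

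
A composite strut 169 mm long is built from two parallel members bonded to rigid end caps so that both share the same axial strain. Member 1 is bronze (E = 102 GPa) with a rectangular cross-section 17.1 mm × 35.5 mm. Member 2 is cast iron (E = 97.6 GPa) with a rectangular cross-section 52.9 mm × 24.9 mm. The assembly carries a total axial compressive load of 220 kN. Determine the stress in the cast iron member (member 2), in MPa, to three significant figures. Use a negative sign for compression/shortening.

-113 MPa

A_1 = 607.1 mm².
A_2 = 1317 mm².
Equal strain + equilibrium ⇒ each member carries load in proportion to AE: A₁E₁ = 61920000 N, A₂E₂ = 128600000 N, ΣAE = 190500000 N.
σ₂ = P·E₂/ΣAE = -220000·97600/190500000 = -112.7 MPa.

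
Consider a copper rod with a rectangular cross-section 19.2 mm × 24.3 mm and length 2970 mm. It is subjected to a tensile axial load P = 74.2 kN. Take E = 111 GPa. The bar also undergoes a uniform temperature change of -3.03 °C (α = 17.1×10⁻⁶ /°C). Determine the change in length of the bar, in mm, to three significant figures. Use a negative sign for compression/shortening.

A = 466.6 mm².
δ_mech = NL/(AE) = 74200·2970/(466.6·111000) = 4.255 mm.
δ_thermal = αLΔT = 17.1e-6·2970·-3.03 = -0.1539 mm.
δ = δ_mech + δ_thermal = 4.101 mm.

4.10 mm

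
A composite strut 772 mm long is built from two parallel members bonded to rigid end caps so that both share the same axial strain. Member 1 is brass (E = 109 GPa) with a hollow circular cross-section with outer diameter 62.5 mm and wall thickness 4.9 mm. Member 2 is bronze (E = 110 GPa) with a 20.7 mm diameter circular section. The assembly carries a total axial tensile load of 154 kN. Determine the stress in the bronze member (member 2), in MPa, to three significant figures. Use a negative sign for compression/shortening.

A_1 = 886.7 mm².
A_2 = 336.5 mm².
Equal strain + equilibrium ⇒ each member carries load in proportion to AE: A₁E₁ = 96650000 N, A₂E₂ = 37020000 N, ΣAE = 133700000 N.
σ₂ = P·E₂/ΣAE = 154000·110000/133700000 = 126.7 MPa.

127 MPa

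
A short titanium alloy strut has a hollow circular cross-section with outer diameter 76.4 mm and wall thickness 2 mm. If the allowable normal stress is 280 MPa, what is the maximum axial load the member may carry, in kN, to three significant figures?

A = 467.5 mm².
P_max = σ_allow · A = 280 · 467.5 = 130900 N = 130.9 kN.

131 kN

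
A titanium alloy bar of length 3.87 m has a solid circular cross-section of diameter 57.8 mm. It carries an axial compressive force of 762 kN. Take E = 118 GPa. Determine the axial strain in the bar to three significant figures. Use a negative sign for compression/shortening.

A = 2624 mm².
σ = N/A = -290.4 MPa; ε = σ/E = -290.4/118000 = -2.461e-03.

-0.00246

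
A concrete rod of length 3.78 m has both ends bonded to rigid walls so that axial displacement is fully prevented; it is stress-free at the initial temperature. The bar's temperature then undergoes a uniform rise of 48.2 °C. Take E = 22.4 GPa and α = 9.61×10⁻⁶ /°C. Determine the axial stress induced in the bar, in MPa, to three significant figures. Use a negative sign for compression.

Free thermal expansion αLΔT = 9.61e-6 · 3780 · 48.2 = 1.751 mm.
The walls impose strain ε = −(1.751)/3780 = -4.6320e-04; σ = Eε = 22400 · -4.6320e-04 = -10.38 MPa.

-10.4 MPa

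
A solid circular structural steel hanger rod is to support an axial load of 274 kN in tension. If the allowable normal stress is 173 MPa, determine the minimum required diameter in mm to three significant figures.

44.9 mm

Required area A ≥ P/σ_allow = 274000/173 = 1584 mm².
For a solid circular section, d ≥ √(4A/π) = 44.91 mm.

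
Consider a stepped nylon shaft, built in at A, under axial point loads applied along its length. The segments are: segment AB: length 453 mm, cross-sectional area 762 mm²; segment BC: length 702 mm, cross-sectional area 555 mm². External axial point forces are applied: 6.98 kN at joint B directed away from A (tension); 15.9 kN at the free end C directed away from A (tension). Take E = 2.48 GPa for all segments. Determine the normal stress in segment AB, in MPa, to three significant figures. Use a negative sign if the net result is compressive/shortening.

30.0 MPa

Internal axial forces (sectioning from the free end, tension +): N_BC = 15.9 kN, N_AB = 22.88 kN.
σ_AB = N_AB/A_AB = 22880/762 = 30.03 MPa.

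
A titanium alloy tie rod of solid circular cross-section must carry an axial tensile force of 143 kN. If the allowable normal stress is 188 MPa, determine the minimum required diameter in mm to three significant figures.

Required area A ≥ P/σ_allow = 143000/188 = 760.6 mm².
For a solid circular section, d ≥ √(4A/π) = 31.12 mm.

31.1 mm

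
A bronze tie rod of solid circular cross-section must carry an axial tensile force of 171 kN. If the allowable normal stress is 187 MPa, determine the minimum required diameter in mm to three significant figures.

34.1 mm

Required area A ≥ P/σ_allow = 171000/187 = 914.4 mm².
For a solid circular section, d ≥ √(4A/π) = 34.12 mm.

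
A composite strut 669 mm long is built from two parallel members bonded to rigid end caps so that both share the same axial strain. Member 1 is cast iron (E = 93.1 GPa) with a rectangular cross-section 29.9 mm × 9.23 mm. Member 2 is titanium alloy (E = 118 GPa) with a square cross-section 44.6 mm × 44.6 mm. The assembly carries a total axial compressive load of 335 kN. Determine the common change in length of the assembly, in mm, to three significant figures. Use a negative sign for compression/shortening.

-0.861 mm

A_1 = 276 mm².
A_2 = 1989 mm².
Equal strain + equilibrium ⇒ each member carries load in proportion to AE: A₁E₁ = 25690000 N, A₂E₂ = 234700000 N, ΣAE = 260400000 N.
δ = PL/ΣAE = -335000·669/260400000 = -0.8606 mm.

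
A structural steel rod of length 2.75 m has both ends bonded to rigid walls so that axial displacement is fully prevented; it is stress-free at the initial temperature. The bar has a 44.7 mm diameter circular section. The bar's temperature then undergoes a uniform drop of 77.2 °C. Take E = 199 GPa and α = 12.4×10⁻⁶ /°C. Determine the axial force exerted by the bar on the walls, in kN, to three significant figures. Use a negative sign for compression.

299 kN

Free thermal expansion αLΔT = 12.4e-6 · 2750 · -77.2 = -2.633 mm.
The walls impose strain ε = −(-2.633)/2750 = 9.5728e-04; σ = Eε = 199000 · 9.5728e-04 = 190.5 MPa.
Wall reaction R = σ·A = 190.5·1569 = 298900 N = 298.9 kN.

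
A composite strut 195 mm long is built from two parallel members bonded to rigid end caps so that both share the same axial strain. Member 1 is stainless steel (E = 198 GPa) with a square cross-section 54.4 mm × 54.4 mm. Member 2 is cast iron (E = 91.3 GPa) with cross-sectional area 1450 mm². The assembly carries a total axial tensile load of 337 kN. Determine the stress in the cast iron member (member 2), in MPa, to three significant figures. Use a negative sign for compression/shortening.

42.8 MPa

A_1 = 2959 mm².
Equal strain + equilibrium ⇒ each member carries load in proportion to AE: A₁E₁ = 586000000 N, A₂E₂ = 132400000 N, ΣAE = 718300000 N.
σ₂ = P·E₂/ΣAE = 337000·91300/718300000 = 42.83 MPa.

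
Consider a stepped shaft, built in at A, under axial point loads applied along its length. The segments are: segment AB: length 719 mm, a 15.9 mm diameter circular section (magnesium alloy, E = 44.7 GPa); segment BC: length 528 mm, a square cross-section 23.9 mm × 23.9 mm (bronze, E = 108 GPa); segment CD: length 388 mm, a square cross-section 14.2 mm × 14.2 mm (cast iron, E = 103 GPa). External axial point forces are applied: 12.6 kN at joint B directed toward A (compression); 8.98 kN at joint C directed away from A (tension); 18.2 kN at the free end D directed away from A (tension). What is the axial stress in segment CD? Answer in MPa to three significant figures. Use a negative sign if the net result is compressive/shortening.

90.3 MPa

Internal axial forces (sectioning from the free end, tension +): N_CD = 18.2 kN, N_BC = 27.18 kN, N_AB = 14.58 kN.
A_CD = 201.6 mm².
σ_CD = N_CD/A_CD = 18200/201.6 = 90.26 MPa.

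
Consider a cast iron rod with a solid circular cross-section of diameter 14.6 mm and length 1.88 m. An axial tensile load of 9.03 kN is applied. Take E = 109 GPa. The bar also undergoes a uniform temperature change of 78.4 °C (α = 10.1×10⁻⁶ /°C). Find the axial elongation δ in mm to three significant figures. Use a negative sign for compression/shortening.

A = 167.4 mm².
δ_mech = NL/(AE) = 9030·1880/(167.4·109000) = 0.9303 mm.
δ_thermal = αLΔT = 10.1e-6·1880·78.4 = 1.489 mm.
δ = δ_mech + δ_thermal = 2.419 mm.

2.42 mm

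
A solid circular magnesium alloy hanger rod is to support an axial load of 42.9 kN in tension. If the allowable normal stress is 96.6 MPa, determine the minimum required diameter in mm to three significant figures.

Required area A ≥ P/σ_allow = 42900/96.6 = 444.1 mm².
For a solid circular section, d ≥ √(4A/π) = 23.78 mm.

23.8 mm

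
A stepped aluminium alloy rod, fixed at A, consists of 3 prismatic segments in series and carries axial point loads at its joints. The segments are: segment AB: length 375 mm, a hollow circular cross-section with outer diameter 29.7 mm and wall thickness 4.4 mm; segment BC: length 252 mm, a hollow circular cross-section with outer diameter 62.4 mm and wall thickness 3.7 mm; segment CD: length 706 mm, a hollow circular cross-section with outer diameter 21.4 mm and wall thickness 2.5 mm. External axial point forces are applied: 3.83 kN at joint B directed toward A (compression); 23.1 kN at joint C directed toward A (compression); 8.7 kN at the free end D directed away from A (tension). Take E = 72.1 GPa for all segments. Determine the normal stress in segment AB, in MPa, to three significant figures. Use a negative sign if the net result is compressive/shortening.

-52.1 MPa

Internal axial forces (sectioning from the free end, tension +): N_CD = 8.7 kN, N_BC = -14.4 kN, N_AB = -18.23 kN.
A_AB = 349.7 mm².
σ_AB = N_AB/A_AB = -18230/349.7 = -52.13 MPa.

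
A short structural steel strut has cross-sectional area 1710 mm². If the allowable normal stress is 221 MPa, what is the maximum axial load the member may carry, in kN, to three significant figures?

378 kN

P_max = σ_allow · A = 221 · 1710 = 377900 N = 377.9 kN.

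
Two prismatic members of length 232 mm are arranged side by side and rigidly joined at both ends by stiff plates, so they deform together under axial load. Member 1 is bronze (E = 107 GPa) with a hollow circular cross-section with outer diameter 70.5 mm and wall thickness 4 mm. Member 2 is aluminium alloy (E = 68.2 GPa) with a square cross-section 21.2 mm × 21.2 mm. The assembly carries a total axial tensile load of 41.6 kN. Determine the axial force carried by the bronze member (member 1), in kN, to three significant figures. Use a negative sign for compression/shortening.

31.0 kN

A_1 = 835.7 mm².
A_2 = 449.4 mm².
Equal strain + equilibrium ⇒ each member carries load in proportion to AE: A₁E₁ = 89420000 N, A₂E₂ = 30650000 N, ΣAE = 120100000 N.
F₁ = P·A₁E₁/ΣAE = 41600·89420000/120100000 = 30980 N.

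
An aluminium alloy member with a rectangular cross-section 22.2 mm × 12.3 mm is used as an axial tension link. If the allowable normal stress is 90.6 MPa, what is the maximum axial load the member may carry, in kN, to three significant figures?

24.7 kN

A = 273.1 mm².
P_max = σ_allow · A = 90.6 · 273.1 = 24740 N = 24.74 kN.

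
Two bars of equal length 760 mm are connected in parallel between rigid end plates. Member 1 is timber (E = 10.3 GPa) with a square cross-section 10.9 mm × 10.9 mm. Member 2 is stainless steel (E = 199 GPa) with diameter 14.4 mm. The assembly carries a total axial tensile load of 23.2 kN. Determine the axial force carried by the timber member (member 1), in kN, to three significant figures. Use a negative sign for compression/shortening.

A_1 = 118.8 mm².
A_2 = 162.9 mm².
Equal strain + equilibrium ⇒ each member carries load in proportion to AE: A₁E₁ = 1224000 N, A₂E₂ = 32410000 N, ΣAE = 33630000 N.
F₁ = P·A₁E₁/ΣAE = 23200·1224000/33630000 = 844.1 N.

0.844 kN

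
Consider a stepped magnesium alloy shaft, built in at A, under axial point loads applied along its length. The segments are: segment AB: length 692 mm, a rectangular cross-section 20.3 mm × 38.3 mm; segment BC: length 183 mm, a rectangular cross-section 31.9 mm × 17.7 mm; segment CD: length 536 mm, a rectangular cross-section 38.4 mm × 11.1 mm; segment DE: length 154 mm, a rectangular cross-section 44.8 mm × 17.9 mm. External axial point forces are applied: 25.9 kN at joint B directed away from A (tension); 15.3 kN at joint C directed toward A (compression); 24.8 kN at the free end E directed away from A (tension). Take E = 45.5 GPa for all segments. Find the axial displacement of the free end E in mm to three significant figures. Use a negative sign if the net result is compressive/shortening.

1.55 mm

Internal axial forces (sectioning from the free end, tension +): N_DE = 24.8 kN, N_CD = 24.8 kN, N_BC = 9.5 kN, N_AB = 35.4 kN.
A_AB = 777.5 mm².
A_BC = 564.6 mm².
A_CD = 426.2 mm².
A_DE = 801.9 mm².
δ_AB = 35400·692/(777.5·45500) = 0.6925 mm
δ_BC = 9500·183/(564.6·45500) = 0.06767 mm
δ_CD = 24800·536/(426.2·45500) = 0.6854 mm
δ_DE = 24800·154/(801.9·45500) = 0.1047 mm
δ = Σδ_i = 1.55 mm.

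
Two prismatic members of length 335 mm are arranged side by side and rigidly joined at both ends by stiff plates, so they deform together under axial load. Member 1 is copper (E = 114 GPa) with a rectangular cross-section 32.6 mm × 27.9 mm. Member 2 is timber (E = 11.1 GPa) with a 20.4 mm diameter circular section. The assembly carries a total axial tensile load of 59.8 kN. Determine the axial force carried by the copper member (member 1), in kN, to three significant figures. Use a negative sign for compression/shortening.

A_1 = 909.5 mm².
A_2 = 326.9 mm².
Equal strain + equilibrium ⇒ each member carries load in proportion to AE: A₁E₁ = 103700000 N, A₂E₂ = 3628000 N, ΣAE = 107300000 N.
F₁ = P·A₁E₁/ΣAE = 59800·103700000/107300000 = 57780 N.

57.8 kN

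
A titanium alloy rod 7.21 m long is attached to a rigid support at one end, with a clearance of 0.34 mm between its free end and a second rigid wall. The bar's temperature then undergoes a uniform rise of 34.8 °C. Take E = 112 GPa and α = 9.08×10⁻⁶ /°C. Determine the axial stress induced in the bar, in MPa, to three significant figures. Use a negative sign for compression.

Free thermal expansion αLΔT = 9.08e-6 · 7210 · 34.8 = 2.278 mm.
The walls engage after the gap closes; constrained expansion = 2.278 − 0.34 = 1.938 mm.
The walls impose strain ε = −(1.938)/7210 = -2.6883e-04; σ = Eε = 112000 · -2.6883e-04 = -30.11 MPa.

-30.1 MPa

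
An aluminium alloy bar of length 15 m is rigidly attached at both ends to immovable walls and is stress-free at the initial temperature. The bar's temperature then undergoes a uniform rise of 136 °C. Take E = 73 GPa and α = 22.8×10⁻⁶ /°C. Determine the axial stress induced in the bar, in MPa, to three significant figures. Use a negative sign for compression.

Free thermal expansion αLΔT = 22.8e-6 · 15000 · 136 = 46.51 mm.
The walls impose strain ε = −(46.51)/15000 = -3.1008e-03; σ = Eε = 73000 · -3.1008e-03 = -226.4 MPa.

-226 MPa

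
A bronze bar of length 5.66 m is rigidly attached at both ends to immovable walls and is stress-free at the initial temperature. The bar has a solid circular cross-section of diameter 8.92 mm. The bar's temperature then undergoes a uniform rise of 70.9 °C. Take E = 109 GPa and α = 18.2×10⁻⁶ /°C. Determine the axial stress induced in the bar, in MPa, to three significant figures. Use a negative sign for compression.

Free thermal expansion αLΔT = 18.2e-6 · 5660 · 70.9 = 7.304 mm.
The walls impose strain ε = −(7.304)/5660 = -1.2904e-03; σ = Eε = 109000 · -1.2904e-03 = -140.7 MPa.

-141 MPa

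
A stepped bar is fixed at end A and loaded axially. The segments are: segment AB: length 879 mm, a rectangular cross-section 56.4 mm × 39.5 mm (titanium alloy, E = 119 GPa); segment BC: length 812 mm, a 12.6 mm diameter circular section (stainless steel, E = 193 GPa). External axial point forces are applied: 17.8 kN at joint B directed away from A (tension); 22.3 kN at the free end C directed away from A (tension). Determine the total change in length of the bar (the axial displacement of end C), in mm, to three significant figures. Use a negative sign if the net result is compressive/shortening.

Internal axial forces (sectioning from the free end, tension +): N_BC = 22.3 kN, N_AB = 40.1 kN.
A_AB = 2228 mm².
A_BC = 124.7 mm².
δ_AB = 40100·879/(2228·119000) = 0.133 mm
δ_BC = 22300·812/(124.7·193000) = 0.7524 mm
δ = Σδ_i = 0.8854 mm.

0.885 mm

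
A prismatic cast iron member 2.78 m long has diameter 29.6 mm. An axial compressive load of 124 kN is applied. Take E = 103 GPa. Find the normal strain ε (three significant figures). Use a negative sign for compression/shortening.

A = 688.1 mm².
σ = N/A = -180.2 MPa; ε = σ/E = -180.2/103000 = -1.749e-03.

-0.00175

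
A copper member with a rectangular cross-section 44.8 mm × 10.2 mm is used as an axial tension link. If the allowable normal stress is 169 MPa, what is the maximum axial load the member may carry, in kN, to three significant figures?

A = 457 mm².
P_max = σ_allow · A = 169 · 457 = 77230 N = 77.23 kN.

77.2 kN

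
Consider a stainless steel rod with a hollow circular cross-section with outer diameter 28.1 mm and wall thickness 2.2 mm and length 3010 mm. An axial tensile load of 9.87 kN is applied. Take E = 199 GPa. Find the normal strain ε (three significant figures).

A = 179 mm².
σ = N/A = 55.14 MPa; ε = σ/E = 55.14/199000 = 2.771e-04.

2.77e-04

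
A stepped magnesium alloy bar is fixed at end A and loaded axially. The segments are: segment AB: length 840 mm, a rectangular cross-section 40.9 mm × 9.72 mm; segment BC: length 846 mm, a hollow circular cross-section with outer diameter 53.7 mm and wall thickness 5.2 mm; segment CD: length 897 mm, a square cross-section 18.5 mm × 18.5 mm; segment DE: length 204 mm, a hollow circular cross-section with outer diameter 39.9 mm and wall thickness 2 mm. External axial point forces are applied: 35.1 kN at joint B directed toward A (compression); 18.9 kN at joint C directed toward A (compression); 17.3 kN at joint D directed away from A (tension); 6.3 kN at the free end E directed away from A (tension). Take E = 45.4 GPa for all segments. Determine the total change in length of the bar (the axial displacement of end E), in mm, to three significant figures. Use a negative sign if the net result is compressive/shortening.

0.177 mm

Internal axial forces (sectioning from the free end, tension +): N_DE = 6.3 kN, N_CD = 23.6 kN, N_BC = 4.7 kN, N_AB = -30.4 kN.
A_AB = 397.5 mm².
A_BC = 792.3 mm².
A_CD = 342.2 mm².
A_DE = 238.1 mm².
δ_AB = -30400·840/(397.5·45400) = -1.415 mm
δ_BC = 4700·846/(792.3·45400) = 0.1105 mm
δ_CD = 23600·897/(342.2·45400) = 1.362 mm
δ_DE = 6300·204/(238.1·45400) = 0.1189 mm
δ = Σδ_i = 0.177 mm.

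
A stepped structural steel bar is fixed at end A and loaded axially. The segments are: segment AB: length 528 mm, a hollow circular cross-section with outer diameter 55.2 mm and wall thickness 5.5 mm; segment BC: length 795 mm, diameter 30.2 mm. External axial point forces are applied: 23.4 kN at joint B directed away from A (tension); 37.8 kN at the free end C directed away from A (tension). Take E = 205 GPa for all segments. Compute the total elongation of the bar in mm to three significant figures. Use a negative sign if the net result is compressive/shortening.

0.388 mm

Internal axial forces (sectioning from the free end, tension +): N_BC = 37.8 kN, N_AB = 61.2 kN.
A_AB = 858.8 mm².
A_BC = 716.3 mm².
δ_AB = 61200·528/(858.8·205000) = 0.1836 mm
δ_BC = 37800·795/(716.3·205000) = 0.2046 mm
δ = Σδ_i = 0.3882 mm.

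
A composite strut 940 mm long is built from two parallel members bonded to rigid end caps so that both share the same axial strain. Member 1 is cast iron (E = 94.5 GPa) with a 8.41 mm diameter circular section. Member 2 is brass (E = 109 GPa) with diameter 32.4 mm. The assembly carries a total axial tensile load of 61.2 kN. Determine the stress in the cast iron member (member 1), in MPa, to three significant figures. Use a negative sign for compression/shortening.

A_1 = 55.55 mm².
A_2 = 824.5 mm².
Equal strain + equilibrium ⇒ each member carries load in proportion to AE: A₁E₁ = 5249000 N, A₂E₂ = 89870000 N, ΣAE = 95120000 N.
σ₁ = P·E₁/ΣAE = 61200·94500/95120000 = 60.8 MPa.

60.8 MPa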